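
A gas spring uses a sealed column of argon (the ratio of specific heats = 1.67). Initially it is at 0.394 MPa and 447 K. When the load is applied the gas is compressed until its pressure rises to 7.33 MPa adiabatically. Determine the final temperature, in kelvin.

Adiabatic: T₂/T₁ = (P₂/P₁)^((γ−1)/γ).
T₂ = 447 × (7.33/0.394)^(0.401) = 1444 K.

T₂ ≈ 1440 K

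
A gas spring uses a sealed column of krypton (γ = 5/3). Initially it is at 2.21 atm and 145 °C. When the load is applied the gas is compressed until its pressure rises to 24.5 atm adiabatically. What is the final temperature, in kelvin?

Adiabatic: T₂/T₁ = (P₂/P₁)^((γ−1)/γ).
T₁ = 145 °C = 418.1 K.
T₂ = 418.1 × (24.5/2.21)^(2/5) = 1095 K.

T₂ ≈ 1090 K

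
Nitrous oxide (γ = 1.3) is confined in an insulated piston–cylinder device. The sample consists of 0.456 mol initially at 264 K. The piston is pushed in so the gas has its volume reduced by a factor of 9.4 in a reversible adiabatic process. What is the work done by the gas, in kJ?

For a reversible adiabat TV^(γ−1) is constant, so T₂ = T₁ (V₁/V₂)^(γ−1).
T₂ = 264 × 9.4^(0.3) = 517.1 K.
Q = 0, so ΔU = W_on_gas = nCᵥΔT with Cᵥ = R/(γ−1) = 27.71 J/(mol·K).
ΔU = 0.456 × 27.71 × (517.1 − 264) = 3198 J.
Work done by the gas = −ΔU = -3198 J.

W ≈ -3.20 kJ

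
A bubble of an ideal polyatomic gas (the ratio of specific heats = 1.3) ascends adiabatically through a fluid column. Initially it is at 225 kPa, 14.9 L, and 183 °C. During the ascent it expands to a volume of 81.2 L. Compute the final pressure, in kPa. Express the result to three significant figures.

Adiabatic: P₁V₁^γ = P₂V₂^γ ⇒ P₂ = P₁ (V₁/V₂)^γ.
P₂ = 225 × (14.9/81.2)^(1.3) = 24.83 kPa.

P₂ ≈ 24.8 kPa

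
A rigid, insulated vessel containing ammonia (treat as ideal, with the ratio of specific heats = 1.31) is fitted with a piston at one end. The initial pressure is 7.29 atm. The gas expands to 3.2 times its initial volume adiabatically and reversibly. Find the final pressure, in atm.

P₂ ≈ 1.59 atm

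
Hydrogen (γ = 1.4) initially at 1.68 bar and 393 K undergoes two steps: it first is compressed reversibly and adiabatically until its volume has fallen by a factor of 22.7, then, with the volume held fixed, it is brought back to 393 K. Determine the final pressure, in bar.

P₃ ≈ 38.1 bar

Adiabatic step (PV^γ = const): P₂ = 1.68×22.7^(1.4) = 133 bar; T₂ = 393×22.7^(0.4) = 1370 K.
Isochoric: P₃ = P₂(T₃/T₂) = 133 × (393/1370) = 38.14 bar.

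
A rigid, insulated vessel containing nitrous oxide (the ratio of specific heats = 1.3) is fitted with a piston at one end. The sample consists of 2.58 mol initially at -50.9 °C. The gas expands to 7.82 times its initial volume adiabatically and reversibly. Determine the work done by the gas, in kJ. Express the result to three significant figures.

W ≈ 7.32 kJ

Adiabatic: T₁V₁^(γ−1) = T₂V₂^(γ−1) ⇒ T₂ = T₁ (V₁/V₂)^(γ−1).
T₁ = -50.9 °C = 222.2 K.
T₂ = 222.2 × (1/7.82)^(0.3) = 119.9 K.
Q = 0, so ΔU = W_on_gas = nCᵥΔT with Cᵥ = R/(γ−1) = 27.71 J/(mol·K).
ΔU = 2.58 × 27.71 × (119.9 − 222.2) = -7317 J.
Work done by the gas = −ΔU = 7317 J.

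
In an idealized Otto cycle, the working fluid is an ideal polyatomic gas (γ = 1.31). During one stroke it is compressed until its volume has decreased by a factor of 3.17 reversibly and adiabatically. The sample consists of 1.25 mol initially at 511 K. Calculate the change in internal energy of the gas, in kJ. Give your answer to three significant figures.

ΔU ≈ 7.37 kJ

Adiabatic: T₁V₁^(γ−1) = T₂V₂^(γ−1) ⇒ T₂ = T₁ (V₁/V₂)^(γ−1).
T₂ = 511 × 3.17^(0.31) = 730.7 K.
Q = 0, so ΔU = W_on_gas = nCᵥΔT with Cᵥ = R/(γ−1) = 26.82 J/(mol·K).
ΔU = 1.25 × 26.82 × (730.7 − 511) = 7366 J.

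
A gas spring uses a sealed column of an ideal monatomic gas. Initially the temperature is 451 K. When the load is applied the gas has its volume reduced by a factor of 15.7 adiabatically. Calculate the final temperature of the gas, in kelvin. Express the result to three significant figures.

T₂ ≈ 2830 K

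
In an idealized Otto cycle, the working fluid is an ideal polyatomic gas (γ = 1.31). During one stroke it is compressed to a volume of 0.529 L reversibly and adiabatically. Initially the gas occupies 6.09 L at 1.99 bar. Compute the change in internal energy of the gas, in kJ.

P₂ = P₁(V₁/V₂)^γ = 1.99×(6.09/0.529)^(1.31) = 48.86 bar.
For a reversible adiabat, W_by_gas = (P₁V₁ − P₂V₂)/(γ−1).
W_by = (199000×0.00609 − 4.886×10^6×0.000529) / (0.31) = -4429 J.
Q = 0 ⇒ ΔU = −W_by = 4429 J.

ΔU ≈ 4.43 kJ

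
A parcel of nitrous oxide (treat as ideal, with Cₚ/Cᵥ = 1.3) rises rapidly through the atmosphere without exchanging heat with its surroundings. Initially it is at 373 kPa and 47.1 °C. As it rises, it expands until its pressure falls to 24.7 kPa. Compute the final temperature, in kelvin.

Along an adiabat T P^((1−γ)/γ) is constant, so T₂ = T₁ (P₂/P₁)^((γ−1)/γ).
T₁ = 47.1 °C = 320.2 K.
T₂ = 320.2 × (24.7/373)^(0.231) = 171.2 K.

T₂ ≈ 171 K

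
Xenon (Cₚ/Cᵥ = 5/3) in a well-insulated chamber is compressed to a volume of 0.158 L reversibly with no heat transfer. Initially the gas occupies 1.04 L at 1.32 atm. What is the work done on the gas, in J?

P₂ = P₁(V₁/V₂)^γ = 1.32×(1.04/0.158)^(5/3) = 30.52 atm.
For a reversible adiabat, W_by_gas = (P₁V₁ − P₂V₂)/(γ−1).
W_by = (133700×0.00104 − 3.092×10^6×0.000158) / (2/3) = -524.2 J.
W_on_gas = −W_by = 524.2 J.

W ≈ 524 J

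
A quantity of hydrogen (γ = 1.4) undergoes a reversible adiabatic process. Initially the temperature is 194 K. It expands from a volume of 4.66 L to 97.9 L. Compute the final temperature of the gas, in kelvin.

T₂ ≈ 57.4 K

Adiabatic: T₁V₁^(γ−1) = T₂V₂^(γ−1) ⇒ T₂ = T₁ (V₁/V₂)^(γ−1).
T₂ = 194 × (4.66/97.9)^(0.4) = 57.39 K.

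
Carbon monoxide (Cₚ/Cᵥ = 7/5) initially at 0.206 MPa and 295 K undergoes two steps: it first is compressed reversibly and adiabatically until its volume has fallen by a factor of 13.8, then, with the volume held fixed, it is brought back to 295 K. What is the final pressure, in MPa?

P₃ ≈ 2.84 MPa

Adiabatic step (PV^γ = const): P₂ = 0.206×13.8^(7/5) = 8.123 MPa; T₂ = 295×13.8^(2/5) = 842.9 K.
Isochoric: P₃ = P₂(T₃/T₂) = 8.123 × (295/842.9) = 2.843 MPa.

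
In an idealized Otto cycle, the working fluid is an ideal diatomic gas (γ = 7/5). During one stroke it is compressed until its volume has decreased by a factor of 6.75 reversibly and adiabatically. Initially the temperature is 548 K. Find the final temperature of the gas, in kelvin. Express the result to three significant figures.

Adiabatic: T₁V₁^(γ−1) = T₂V₂^(γ−1) ⇒ T₂ = T₁ (V₁/V₂)^(γ−1).
T₂ = 548 × 6.75^(2/5) = 1176 K.

T₂ ≈ 1180 K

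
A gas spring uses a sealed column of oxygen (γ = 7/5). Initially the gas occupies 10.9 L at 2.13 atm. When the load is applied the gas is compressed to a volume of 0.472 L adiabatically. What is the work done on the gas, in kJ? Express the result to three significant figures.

W ≈ 14.8 kJ

P₂ = P₁(V₁/V₂)^γ = 2.13×(10.9/0.472)^(7/5) = 172.7 atm.
For a reversible adiabat, W_by_gas = (P₁V₁ − P₂V₂)/(γ−1).
W_by = (215800×0.0109 − 1.75×10^7×0.000472) / (2/5) = -14770 J.
W_on_gas = −W_by = 14770 J.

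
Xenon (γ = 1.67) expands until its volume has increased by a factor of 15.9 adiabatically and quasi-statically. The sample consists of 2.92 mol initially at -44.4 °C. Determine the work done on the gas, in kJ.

Adiabatic: T₁V₁^(γ−1) = T₂V₂^(γ−1) ⇒ T₂ = T₁ (V₁/V₂)^(γ−1).
T₁ = -44.4 °C = 228.7 K.
T₂ = 228.7 × (1/15.9)^(0.67) = 35.84 K.
Q = 0, so ΔU = W_on_gas = nCᵥΔT with Cᵥ = R/(γ−1) = 12.41 J/(mol·K).
ΔU = 2.92 × 12.41 × (35.84 − 228.7) = -6990 J.

W ≈ -6.99 kJ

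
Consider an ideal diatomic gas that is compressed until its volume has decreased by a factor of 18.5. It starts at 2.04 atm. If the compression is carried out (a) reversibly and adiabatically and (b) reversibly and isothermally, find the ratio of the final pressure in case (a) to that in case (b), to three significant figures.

P_adiabatic / P_isothermal ≈ 3.21

For a diatomic ideal gas γ = 7/5.
Isothermal: P_b = P₁(V₁/V₂) = 2.04×18.5.
Adiabatic: P_a = P₁(V₁/V₂)^γ = 2.04×18.5^(7/5).
P_a/P_b = (V₁/V₂)^(γ−1) = 18.5^(2/5) = 3.213.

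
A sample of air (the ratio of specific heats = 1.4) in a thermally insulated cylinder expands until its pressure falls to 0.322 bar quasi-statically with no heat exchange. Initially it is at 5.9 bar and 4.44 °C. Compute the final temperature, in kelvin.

T₂ ≈ 121 K

Adiabatic: T₂/T₁ = (P₂/P₁)^((γ−1)/γ).
T₁ = 4.44 °C = 277.6 K.
T₂ = 277.6 × (0.322/5.9)^(0.286) = 120.9 K.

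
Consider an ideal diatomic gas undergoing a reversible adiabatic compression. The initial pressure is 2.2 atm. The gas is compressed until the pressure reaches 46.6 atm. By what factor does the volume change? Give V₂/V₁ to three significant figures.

From PV^γ = const, V₂/V₁ = (P₁/P₂)^(1/γ).
For a diatomic ideal gas γ = 7/5.
V₂/V₁ = (2.2/46.6)^(5/7) = 0.1129.

V₂/V₁ ≈ 0.113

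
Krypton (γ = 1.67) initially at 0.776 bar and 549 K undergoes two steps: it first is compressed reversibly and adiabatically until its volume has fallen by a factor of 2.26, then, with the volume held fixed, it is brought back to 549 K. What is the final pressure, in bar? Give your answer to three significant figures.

Adiabatic step (PV^γ = const): P₂ = 0.776×2.26^(1.67) = 3.028 bar; T₂ = 549×2.26^(0.67) = 948 K.
Isochoric: P₃ = P₂(T₃/T₂) = 3.028 × (549/948) = 1.754 bar.

P₃ ≈ 1.75 bar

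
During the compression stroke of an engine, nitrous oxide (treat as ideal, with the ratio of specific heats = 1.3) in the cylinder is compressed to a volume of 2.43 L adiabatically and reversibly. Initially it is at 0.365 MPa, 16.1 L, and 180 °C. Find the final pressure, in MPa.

P₂ ≈ 4.26 MPa

Adiabatic: P₁V₁^γ = P₂V₂^γ ⇒ P₂ = P₁ (V₁/V₂)^γ.
P₂ = 0.365 × (16.1/2.43)^(1.3) = 4.265 MPa.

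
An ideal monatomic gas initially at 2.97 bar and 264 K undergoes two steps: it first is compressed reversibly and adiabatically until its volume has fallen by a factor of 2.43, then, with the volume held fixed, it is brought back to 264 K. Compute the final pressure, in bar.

P₃ ≈ 7.22 bar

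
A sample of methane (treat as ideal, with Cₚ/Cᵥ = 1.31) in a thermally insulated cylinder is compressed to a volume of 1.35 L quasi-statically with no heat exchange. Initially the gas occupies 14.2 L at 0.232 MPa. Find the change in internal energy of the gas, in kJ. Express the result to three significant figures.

P₂ = P₁(V₁/V₂)^γ = 0.232×(14.2/1.35)^(1.31) = 5.061 MPa.
For a reversible adiabat, W_by_gas = (P₁V₁ − P₂V₂)/(γ−1).
W_by = (232000×0.0142 − 5.061×10^6×0.00135) / (0.31) = -11410 J.
Q = 0 ⇒ ΔU = −W_by = 11410 J.

ΔU ≈ 11.4 kJ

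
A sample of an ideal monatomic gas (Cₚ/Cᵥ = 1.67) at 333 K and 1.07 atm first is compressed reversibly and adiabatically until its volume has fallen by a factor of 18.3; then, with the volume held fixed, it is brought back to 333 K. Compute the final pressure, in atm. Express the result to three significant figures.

P₃ ≈ 19.6 atm

Adiabatic step (PV^γ = const): P₂ = 1.07×18.3^(1.67) = 137.3 atm; T₂ = 333×18.3^(0.67) = 2335 K.
Isochoric: P₃ = P₂(T₃/T₂) = 137.3 × (333/2335) = 19.58 atm.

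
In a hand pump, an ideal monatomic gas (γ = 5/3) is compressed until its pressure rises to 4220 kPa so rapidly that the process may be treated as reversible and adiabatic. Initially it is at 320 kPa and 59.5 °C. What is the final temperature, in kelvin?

Along an adiabat T P^((1−γ)/γ) is constant, so T₂ = T₁ (P₂/P₁)^((γ−1)/γ).
T₁ = 59.5 °C = 332.6 K.
T₂ = 332.6 × (4220/320)^(2/5) = 933.4 K.

T₂ ≈ 933 K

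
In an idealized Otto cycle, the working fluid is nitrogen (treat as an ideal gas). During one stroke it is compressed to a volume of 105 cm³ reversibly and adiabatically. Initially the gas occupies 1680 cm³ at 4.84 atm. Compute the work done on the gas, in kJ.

γ = 7/5 for a diatomic ideal gas.
P₂ = P₁(V₁/V₂)^γ = 4.84×(1680/105)^(7/5) = 234.8 atm.
For a reversible adiabat, W_by_gas = (P₁V₁ − P₂V₂)/(γ−1).
W_by = (490400×0.00168 − 2.379×10^7×0.000105) / (2/5) = -4184 J.
W_on_gas = −W_by = 4184 J.

W ≈ 4.18 kJ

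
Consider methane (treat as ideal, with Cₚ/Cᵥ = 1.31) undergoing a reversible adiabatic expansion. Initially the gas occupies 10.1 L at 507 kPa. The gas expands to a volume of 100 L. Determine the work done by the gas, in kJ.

W ≈ 8.40 kJ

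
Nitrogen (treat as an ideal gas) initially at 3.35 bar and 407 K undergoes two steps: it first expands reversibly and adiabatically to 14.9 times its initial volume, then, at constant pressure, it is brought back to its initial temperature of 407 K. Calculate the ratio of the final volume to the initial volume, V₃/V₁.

V₃/V₁ ≈ 43.9

For a diatomic ideal gas γ = 7/5.
Adiabatic step: V₂/V₁ = 14.9; T₂ = T₁·(1/14.9)^(2/5) = 138.1 K.
Isobaric step: V₃/V₂ = T₃/T₂ = 407/138.1.
V₃/V₁ = (V₂/V₁)(V₃/V₂) = 14.9 × (407/138.1) = 43.9.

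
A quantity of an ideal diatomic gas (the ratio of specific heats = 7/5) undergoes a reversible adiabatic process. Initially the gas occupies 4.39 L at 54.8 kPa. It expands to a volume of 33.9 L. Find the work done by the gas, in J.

W ≈ 336 J

P₂ = P₁(V₁/V₂)^γ = 54.8×(4.39/33.9)^(7/5) = 3.133 kPa.
For a reversible adiabat, W_by_gas = (P₁V₁ − P₂V₂)/(γ−1).
W_by = (54800×0.00439 − 3133×0.0339) / (2/5) = 335.9 J.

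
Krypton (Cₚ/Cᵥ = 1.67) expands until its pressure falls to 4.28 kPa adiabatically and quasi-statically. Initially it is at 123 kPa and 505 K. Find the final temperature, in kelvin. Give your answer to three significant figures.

Along an adiabat T P^((1−γ)/γ) is constant, so T₂ = T₁ (P₂/P₁)^((γ−1)/γ).
T₂ = 505 × (4.28/123)^(0.401) = 131.3 K.

T₂ ≈ 131 K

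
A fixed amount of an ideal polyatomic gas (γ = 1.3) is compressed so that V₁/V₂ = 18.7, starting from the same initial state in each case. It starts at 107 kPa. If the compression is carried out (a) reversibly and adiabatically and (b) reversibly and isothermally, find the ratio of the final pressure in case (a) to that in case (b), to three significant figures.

P_adiabatic / P_isothermal ≈ 2.41

Isothermal: P_b = P₁(V₁/V₂) = 107×18.7.
Adiabatic: P_a = P₁(V₁/V₂)^γ = 107×18.7^(1.3).
P_a/P_b = (V₁/V₂)^(γ−1) = 18.7^(0.3) = 2.407.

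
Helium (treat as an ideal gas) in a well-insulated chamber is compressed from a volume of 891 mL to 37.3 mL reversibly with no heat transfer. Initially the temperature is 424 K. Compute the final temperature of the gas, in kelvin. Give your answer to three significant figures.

T₂ ≈ 3520 K

For a reversible adiabat TV^(γ−1) is constant, so T₂ = T₁ (V₁/V₂)^(γ−1).
For a monatomic ideal gas γ = 5/3, so γ−1 = 2/3.
T₂ = 424 × (891/37.3)^(2/3) = 3517 K.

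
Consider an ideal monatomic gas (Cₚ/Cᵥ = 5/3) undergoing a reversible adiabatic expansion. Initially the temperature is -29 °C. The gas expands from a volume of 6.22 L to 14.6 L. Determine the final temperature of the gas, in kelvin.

For a reversible adiabat TV^(γ−1) is constant, so T₂ = T₁ (V₁/V₂)^(γ−1).
T₁ = -29 °C = 244.1 K.
T₂ = 244.1 × (6.22/14.6)^(2/3) = 138.2 K.

T₂ ≈ 138 K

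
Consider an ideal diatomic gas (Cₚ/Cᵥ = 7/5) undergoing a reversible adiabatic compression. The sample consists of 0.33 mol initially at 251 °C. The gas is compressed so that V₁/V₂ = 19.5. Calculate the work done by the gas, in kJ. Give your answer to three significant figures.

W ≈ -8.20 kJ

Adiabatic: T₁V₁^(γ−1) = T₂V₂^(γ−1) ⇒ T₂ = T₁ (V₁/V₂)^(γ−1).
T₁ = 251 °C = 524.1 K.
T₂ = 524.1 × 19.5^(2/5) = 1720 K.
Q = 0, so ΔU = W_on_gas = nCᵥΔT with Cᵥ = R/(γ−1) = 20.79 J/(mol·K).
ΔU = 0.33 × 20.79 × (1720 − 524.1) = 8201 J.
Work done by the gas = −ΔU = -8201 J.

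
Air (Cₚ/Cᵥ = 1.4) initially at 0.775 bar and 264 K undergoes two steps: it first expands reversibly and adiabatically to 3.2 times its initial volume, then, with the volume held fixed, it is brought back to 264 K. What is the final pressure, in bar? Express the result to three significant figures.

P₃ ≈ 0.242 bar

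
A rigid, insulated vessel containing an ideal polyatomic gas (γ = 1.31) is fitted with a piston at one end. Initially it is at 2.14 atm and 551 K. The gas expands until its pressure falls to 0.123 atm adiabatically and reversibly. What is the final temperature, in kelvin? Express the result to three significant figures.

T₂ ≈ 280 K

Along an adiabat T P^((1−γ)/γ) is constant, so T₂ = T₁ (P₂/P₁)^((γ−1)/γ).
T₂ = 551 × (0.123/2.14)^(0.237) = 280.3 K.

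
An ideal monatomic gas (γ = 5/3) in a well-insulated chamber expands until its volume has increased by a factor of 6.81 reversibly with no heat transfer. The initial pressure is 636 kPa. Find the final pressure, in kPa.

Since PV^γ is constant along a reversible adiabat, P₂ = P₁ (V₁/V₂)^γ.
P₂ = 636 × (1/6.81)^(5/3) = 25.99 kPa.

P₂ ≈ 26.0 kPa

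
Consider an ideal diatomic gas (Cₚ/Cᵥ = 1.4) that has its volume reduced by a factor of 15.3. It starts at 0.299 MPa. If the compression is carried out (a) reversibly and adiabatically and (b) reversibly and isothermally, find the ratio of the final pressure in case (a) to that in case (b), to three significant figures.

Isothermal: P_b = P₁(V₁/V₂) = 0.299×15.3.
Adiabatic: P_a = P₁(V₁/V₂)^γ = 0.299×15.3^(1.4).
P_a/P_b = (V₁/V₂)^(γ−1) = 15.3^(0.4) = 2.978.

P_adiabatic / P_isothermal ≈ 2.98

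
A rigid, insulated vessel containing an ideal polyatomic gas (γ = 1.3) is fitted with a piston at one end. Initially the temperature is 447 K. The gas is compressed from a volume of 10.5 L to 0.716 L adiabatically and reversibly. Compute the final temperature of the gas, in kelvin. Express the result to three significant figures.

T₂ ≈ 1000 K

For a reversible adiabat TV^(γ−1) is constant, so T₂ = T₁ (V₁/V₂)^(γ−1).
T₂ = 447 × (10.5/0.716)^(0.3) = 1000 K.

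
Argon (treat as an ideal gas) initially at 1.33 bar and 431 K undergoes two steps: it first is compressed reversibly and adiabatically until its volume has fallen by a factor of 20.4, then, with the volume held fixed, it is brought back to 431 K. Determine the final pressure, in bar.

P₃ ≈ 27.1 bar

For a monatomic ideal gas γ = 5/3.
Adiabatic step (PV^γ = const): P₂ = 1.33×20.4^(5/3) = 202.6 bar; T₂ = 431×20.4^(2/3) = 3218 K.
Isochoric: P₃ = P₂(T₃/T₂) = 202.6 × (431/3218) = 27.13 bar.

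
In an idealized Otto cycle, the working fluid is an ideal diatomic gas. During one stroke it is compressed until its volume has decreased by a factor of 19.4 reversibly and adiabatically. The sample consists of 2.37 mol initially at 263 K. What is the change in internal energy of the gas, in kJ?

Adiabatic: T₁V₁^(γ−1) = T₂V₂^(γ−1) ⇒ T₂ = T₁ (V₁/V₂)^(γ−1).
γ = 7/5 for a diatomic ideal gas, so γ−1 = 2/5.
T₂ = 263 × 19.4^(2/5) = 861.1 K.
Q = 0, so ΔU = W_on_gas = nCᵥΔT with Cᵥ = R/(γ−1) = 20.79 J/(mol·K).
ΔU = 2.37 × 20.79 × (861.1 − 263) = 29460 J.

ΔU ≈ 29.5 kJ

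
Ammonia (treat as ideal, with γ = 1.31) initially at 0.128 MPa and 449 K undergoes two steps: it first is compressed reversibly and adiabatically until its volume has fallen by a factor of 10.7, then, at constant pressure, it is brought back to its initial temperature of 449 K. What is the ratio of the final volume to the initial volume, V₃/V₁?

Adiabatic step: V₂/V₁ = 0.09346; T₂ = T₁·10.7^(0.31) = 936.2 K.
Isobaric step: V₃/V₂ = T₃/T₂ = 449/936.2.
V₃/V₁ = (V₂/V₁)(V₃/V₂) = 0.09346 × (449/936.2) = 0.04482.

V₃/V₁ ≈ 0.0448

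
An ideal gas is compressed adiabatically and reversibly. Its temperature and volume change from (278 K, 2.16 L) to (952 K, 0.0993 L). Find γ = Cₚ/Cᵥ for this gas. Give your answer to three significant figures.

TV^(γ−1) = const ⇒ γ − 1 = ln(T₂/T₁) / ln(V₁/V₂).
γ = 1 + ln(952/278) / ln(2.16/0.0993) = 1.4.

γ ≈ 1.40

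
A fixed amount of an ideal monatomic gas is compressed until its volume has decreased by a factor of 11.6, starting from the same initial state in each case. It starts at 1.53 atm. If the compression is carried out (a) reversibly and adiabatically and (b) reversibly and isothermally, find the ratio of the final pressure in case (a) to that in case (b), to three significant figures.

For a monatomic ideal gas γ = 5/3.
Isothermal: P_b = P₁(V₁/V₂) = 1.53×11.6.
Adiabatic: P_a = P₁(V₁/V₂)^γ = 1.53×11.6^(5/3).
P_a/P_b = (V₁/V₂)^(γ−1) = 11.6^(2/3) = 5.124.

P_adiabatic / P_isothermal ≈ 5.12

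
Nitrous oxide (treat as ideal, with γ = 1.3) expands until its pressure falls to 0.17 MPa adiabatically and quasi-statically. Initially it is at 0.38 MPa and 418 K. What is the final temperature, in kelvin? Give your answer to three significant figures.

Along an adiabat T P^((1−γ)/γ) is constant, so T₂ = T₁ (P₂/P₁)^((γ−1)/γ).
T₂ = 418 × (0.17/0.38)^(0.231) = 347.2 K.

T₂ ≈ 347 K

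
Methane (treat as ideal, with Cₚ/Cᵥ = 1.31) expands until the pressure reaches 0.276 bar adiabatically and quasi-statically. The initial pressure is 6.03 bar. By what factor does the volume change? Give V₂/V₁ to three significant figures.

From PV^γ = const, V₂/V₁ = (P₁/P₂)^(1/γ).
V₂/V₁ = (6.03/0.276)^(0.763) = 10.53.

V₂/V₁ ≈ 10.5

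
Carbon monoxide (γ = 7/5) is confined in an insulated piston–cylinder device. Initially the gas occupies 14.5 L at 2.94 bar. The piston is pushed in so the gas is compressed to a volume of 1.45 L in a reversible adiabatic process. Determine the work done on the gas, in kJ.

W ≈ 16.1 kJ

P₂ = P₁(V₁/V₂)^γ = 2.94×(14.5/1.45)^(7/5) = 73.85 bar.
For a reversible adiabat, W_by_gas = (P₁V₁ − P₂V₂)/(γ−1).
W_by = (294000×0.0145 − 7.385×10^6×0.00145) / (2/5) = -16110 J.
W_on_gas = −W_by = 16110 J.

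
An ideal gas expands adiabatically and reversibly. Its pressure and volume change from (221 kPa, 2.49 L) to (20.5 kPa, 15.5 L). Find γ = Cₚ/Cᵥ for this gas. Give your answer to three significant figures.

γ ≈ 1.30

PV^γ = const ⇒ γ = ln(P₂/P₁) / ln(V₁/V₂).
γ = ln(20.5/221) / ln(2.49/15.5) = 1.3.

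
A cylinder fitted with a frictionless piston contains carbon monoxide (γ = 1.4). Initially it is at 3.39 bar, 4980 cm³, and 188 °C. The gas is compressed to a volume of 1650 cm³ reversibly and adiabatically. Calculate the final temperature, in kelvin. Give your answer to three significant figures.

T₂ ≈ 717 K

For a reversible adiabat TV^(γ−1) is constant, so T₂ = T₁ (V₁/V₂)^(γ−1).
T₁ = 188 °C = 461.1 K.
T₂ = 461.1 × (4980/1650)^(0.4) = 717.4 K.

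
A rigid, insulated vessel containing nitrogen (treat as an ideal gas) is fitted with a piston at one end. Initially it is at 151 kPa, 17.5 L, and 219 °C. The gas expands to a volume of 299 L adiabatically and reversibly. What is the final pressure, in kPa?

Adiabatic: P₁V₁^γ = P₂V₂^γ ⇒ P₂ = P₁ (V₁/V₂)^γ.
γ = 7/5 for a diatomic ideal gas.
P₂ = 151 × (17.5/299)^(7/5) = 2.84 kPa.

P₂ ≈ 2.84 kPa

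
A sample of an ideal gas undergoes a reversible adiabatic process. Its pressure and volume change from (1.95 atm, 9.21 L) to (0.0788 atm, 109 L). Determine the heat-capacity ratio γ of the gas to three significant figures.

γ ≈ 1.30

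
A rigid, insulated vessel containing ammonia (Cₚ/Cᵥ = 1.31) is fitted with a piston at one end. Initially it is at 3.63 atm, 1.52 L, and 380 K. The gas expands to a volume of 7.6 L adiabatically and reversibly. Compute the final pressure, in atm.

Since PV^γ is constant along a reversible adiabat, P₂ = P₁ (V₁/V₂)^γ.
P₂ = 3.63 × (1.52/7.6)^(1.31) = 0.4408 atm.

P₂ ≈ 0.441 atm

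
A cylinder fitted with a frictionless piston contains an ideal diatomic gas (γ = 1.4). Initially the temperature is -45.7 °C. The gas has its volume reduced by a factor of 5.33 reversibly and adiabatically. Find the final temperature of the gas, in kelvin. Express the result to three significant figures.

T₂ ≈ 444 K

For a reversible adiabat TV^(γ−1) is constant, so T₂ = T₁ (V₁/V₂)^(γ−1).
T₁ = -45.7 °C = 227.4 K.
T₂ = 227.4 × 5.33^(0.4) = 444.2 K.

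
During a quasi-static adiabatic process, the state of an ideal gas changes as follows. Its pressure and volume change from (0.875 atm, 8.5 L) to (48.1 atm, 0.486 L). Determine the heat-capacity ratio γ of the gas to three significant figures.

γ ≈ 1.40

PV^γ = const ⇒ γ = ln(P₂/P₁) / ln(V₁/V₂).
γ = ln(48.1/0.875) / ln(8.5/0.486) = 1.4.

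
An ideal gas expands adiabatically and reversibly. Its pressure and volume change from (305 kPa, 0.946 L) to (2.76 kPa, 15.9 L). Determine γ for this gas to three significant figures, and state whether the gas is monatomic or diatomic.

PV^γ = const ⇒ γ = ln(P₂/P₁) / ln(V₁/V₂).
γ = ln(2.76/305) / ln(0.946/15.9) = 1.667.
γ ≈ 1.67 is close to 5/3, so the gas is monatomic.

γ ≈ 1.67; monatomic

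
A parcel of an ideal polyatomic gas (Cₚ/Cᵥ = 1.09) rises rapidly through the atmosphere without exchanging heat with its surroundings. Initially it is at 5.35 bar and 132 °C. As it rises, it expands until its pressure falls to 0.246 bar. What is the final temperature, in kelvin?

T₂ ≈ 314 K

Adiabatic: T₂/T₁ = (P₂/P₁)^((γ−1)/γ).
T₁ = 132 °C = 405.1 K.
T₂ = 405.1 × (0.246/5.35)^(0.0826) = 314.2 K.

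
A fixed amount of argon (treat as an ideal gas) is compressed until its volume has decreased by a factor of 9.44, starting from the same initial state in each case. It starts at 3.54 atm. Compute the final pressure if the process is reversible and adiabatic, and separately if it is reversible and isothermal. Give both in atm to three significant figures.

For a monatomic ideal gas γ = 5/3.
Isothermal: P₂ = P₁(V₁/V₂) = 3.54×9.44 = 33.42 atm.
Adiabatic: P₂ = P₁(V₁/V₂)^γ = 3.54×9.44^(5/3) = 149.3 atm.

adiabatic: 149 atm; isothermal: 33.4 atm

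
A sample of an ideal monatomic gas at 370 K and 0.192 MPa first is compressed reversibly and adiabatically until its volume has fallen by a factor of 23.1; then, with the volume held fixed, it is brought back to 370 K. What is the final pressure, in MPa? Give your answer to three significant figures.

For a monatomic ideal gas γ = 5/3.
Adiabatic step (PV^γ = const): P₂ = 0.192×23.1^(5/3) = 35.97 MPa; T₂ = 370×23.1^(2/3) = 3001 K.
Isochoric: P₃ = P₂(T₃/T₂) = 35.97 × (370/3001) = 4.435 MPa.

P₃ ≈ 4.44 MPa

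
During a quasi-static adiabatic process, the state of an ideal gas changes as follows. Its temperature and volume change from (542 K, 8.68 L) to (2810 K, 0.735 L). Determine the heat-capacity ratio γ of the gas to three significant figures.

TV^(γ−1) = const ⇒ γ − 1 = ln(T₂/T₁) / ln(V₁/V₂).
γ = 1 + ln(2810/542) / ln(8.68/0.735) = 1.667.

γ ≈ 1.67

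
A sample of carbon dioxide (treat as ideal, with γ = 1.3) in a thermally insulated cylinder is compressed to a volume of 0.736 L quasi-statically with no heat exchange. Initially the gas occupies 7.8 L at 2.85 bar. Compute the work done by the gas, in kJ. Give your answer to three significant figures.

P₂ = P₁(V₁/V₂)^γ = 2.85×(7.8/0.736)^(1.3) = 61.32 bar.
For a reversible adiabat, W_by_gas = (P₁V₁ − P₂V₂)/(γ−1).
W_by = (285000×0.0078 − 6.132×10^6×0.000736) / (0.3) = -7635 J.

W ≈ -7.63 kJ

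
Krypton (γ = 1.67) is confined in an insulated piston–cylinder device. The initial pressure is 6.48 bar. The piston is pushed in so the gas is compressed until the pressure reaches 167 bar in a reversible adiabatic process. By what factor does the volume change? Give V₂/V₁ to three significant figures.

From PV^γ = const, V₂/V₁ = (P₁/P₂)^(1/γ).
V₂/V₁ = (6.48/167)^(0.599) = 0.1429.

V₂/V₁ ≈ 0.143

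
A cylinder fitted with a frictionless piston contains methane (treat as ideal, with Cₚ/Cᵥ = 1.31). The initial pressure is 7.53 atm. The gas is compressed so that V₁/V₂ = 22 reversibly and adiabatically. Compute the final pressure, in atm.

P₂ ≈ 432 atm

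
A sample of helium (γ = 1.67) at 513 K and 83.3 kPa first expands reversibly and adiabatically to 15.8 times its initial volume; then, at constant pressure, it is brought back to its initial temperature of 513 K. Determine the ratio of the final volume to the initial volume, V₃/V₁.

Adiabatic step: V₂/V₁ = 15.8; T₂ = T₁·(1/15.8)^(0.67) = 80.73 K.
Isobaric step: V₃/V₂ = T₃/T₂ = 513/80.73.
V₃/V₁ = (V₂/V₁)(V₃/V₂) = 15.8 × (513/80.73) = 100.4.

V₃/V₁ ≈ 100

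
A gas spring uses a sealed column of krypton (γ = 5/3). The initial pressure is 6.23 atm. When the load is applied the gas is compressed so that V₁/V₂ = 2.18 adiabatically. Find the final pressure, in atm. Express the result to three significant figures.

P₂ ≈ 22.8 atm

Since PV^γ is constant along a reversible adiabat, P₂ = P₁ (V₁/V₂)^γ.
P₂ = 6.23 × 2.18^(5/3) = 22.83 atm.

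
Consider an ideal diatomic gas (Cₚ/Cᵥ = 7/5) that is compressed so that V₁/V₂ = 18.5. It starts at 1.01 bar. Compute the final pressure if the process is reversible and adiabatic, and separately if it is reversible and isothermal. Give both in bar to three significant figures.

adiabatic: 60.0 bar; isothermal: 18.7 bar

Isothermal: P₂ = P₁(V₁/V₂) = 1.01×18.5 = 18.68 bar.
Adiabatic: P₂ = P₁(V₁/V₂)^γ = 1.01×18.5^(7/5) = 60.03 bar.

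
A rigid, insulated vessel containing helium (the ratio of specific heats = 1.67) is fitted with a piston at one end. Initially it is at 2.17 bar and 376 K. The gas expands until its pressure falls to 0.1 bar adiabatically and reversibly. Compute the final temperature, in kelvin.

T₂ ≈ 109 K

Adiabatic: T₂/T₁ = (P₂/P₁)^((γ−1)/γ).
T₂ = 376 × (0.1/2.17)^(0.401) = 109.4 K.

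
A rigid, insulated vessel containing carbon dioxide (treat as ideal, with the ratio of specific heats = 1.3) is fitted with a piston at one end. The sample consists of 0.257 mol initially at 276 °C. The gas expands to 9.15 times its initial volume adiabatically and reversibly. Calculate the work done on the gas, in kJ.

W ≈ -1.90 kJ

For a reversible adiabat TV^(γ−1) is constant, so T₂ = T₁ (V₁/V₂)^(γ−1).
T₁ = 276 °C = 549.1 K.
T₂ = 549.1 × (1/9.15)^(0.3) = 282.7 K.
Q = 0, so ΔU = W_on_gas = nCᵥΔT with Cᵥ = R/(γ−1) = 27.71 J/(mol·K).
ΔU = 0.257 × 27.71 × (282.7 − 549.1) = -1898 J.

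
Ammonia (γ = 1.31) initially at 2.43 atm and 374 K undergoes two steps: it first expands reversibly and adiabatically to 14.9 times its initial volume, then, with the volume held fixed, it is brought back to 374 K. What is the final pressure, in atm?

P₃ ≈ 0.163 atm

Adiabatic step (PV^γ = const): P₂ = 2.43×(1/14.9)^(1.31) = 0.07059 atm; T₂ = 374×(1/14.9)^(0.31) = 161.9 K.
Isochoric: P₃ = P₂(T₃/T₂) = 0.07059 × (374/161.9) = 0.1631 atm.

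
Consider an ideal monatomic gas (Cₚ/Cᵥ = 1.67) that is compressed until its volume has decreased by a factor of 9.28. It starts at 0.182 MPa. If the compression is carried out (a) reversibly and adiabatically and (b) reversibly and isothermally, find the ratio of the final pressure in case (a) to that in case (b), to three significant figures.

P_adiabatic / P_isothermal ≈ 4.45

Isothermal: P_b = P₁(V₁/V₂) = 0.182×9.28.
Adiabatic: P_a = P₁(V₁/V₂)^γ = 0.182×9.28^(1.67).
P_a/P_b = (V₁/V₂)^(γ−1) = 9.28^(0.67) = 4.449.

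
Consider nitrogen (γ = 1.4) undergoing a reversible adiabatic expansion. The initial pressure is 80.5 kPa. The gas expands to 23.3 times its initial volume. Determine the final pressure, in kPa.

P₂ ≈ 0.981 kPa

Since PV^γ is constant along a reversible adiabat, P₂ = P₁ (V₁/V₂)^γ.
P₂ = 80.5 × (1/23.3)^(1.4) = 0.9806 kPa.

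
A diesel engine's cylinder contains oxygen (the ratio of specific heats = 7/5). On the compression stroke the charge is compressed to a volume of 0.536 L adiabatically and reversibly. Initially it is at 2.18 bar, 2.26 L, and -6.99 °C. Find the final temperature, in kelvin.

For a reversible adiabat TV^(γ−1) is constant, so T₂ = T₁ (V₁/V₂)^(γ−1).
T₁ = -6.99 °C = 266.2 K.
T₂ = 266.2 × (2.26/0.536)^(2/5) = 473.3 K.

T₂ ≈ 473 K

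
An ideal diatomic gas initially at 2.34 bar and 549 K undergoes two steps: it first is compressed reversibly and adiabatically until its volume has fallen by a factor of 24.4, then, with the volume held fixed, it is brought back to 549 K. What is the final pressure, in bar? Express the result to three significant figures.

P₃ ≈ 57.1 bar

For a diatomic ideal gas γ = 7/5.
Adiabatic step (PV^γ = const): P₂ = 2.34×24.4^(7/5) = 204.9 bar; T₂ = 549×24.4^(2/5) = 1970 K.
Isochoric: P₃ = P₂(T₃/T₂) = 204.9 × (549/1970) = 57.1 bar.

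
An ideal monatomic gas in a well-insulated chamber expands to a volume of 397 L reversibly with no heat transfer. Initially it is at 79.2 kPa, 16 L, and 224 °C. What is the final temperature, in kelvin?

T₂ ≈ 58.4 K

For a reversible adiabat TV^(γ−1) is constant, so T₂ = T₁ (V₁/V₂)^(γ−1).
γ = 5/3 for a monatomic ideal gas.
T₁ = 224 °C = 497.1 K.
T₂ = 497.1 × (16/397)^(2/3) = 58.44 K.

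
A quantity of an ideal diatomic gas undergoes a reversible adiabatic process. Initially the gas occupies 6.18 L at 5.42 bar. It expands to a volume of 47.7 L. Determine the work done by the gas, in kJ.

γ = 7/5 for a diatomic ideal gas.
P₂ = P₁(V₁/V₂)^γ = 5.42×(6.18/47.7)^(7/5) = 0.3101 bar.
For a reversible adiabat, W_by_gas = (P₁V₁ − P₂V₂)/(γ−1).
W_by = (542000×0.00618 − 31010×0.0477) / (2/5) = 4676 J.

W ≈ 4.68 kJ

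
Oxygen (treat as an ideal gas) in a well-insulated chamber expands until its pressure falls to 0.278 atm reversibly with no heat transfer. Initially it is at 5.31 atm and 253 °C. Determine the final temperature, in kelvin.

T₂ ≈ 227 K

Adiabatic: T₂/T₁ = (P₂/P₁)^((γ−1)/γ).
For a diatomic ideal gas γ = 7/5, so (γ−1)/γ = 2/7.
T₁ = 253 °C = 526.1 K.
T₂ = 526.1 × (0.278/5.31)^(2/7) = 226.5 K.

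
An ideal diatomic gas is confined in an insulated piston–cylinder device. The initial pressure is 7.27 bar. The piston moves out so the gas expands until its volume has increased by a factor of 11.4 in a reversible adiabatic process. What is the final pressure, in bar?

P₂ ≈ 0.241 bar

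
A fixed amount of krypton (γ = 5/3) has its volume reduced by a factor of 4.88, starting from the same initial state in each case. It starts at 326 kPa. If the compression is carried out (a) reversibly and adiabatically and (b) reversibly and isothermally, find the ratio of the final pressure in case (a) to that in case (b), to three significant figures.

Isothermal: P_b = P₁(V₁/V₂) = 326×4.88.
Adiabatic: P_a = P₁(V₁/V₂)^γ = 326×4.88^(5/3).
P_a/P_b = (V₁/V₂)^(γ−1) = 4.88^(2/3) = 2.877.

P_adiabatic / P_isothermal ≈ 2.88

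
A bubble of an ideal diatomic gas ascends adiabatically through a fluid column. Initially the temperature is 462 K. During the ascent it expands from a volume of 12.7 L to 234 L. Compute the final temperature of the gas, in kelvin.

Adiabatic: T₁V₁^(γ−1) = T₂V₂^(γ−1) ⇒ T₂ = T₁ (V₁/V₂)^(γ−1).
For a diatomic ideal gas γ = 7/5, so γ−1 = 2/5.
T₂ = 462 × (12.7/234)^(2/5) = 144 K.

T₂ ≈ 144 K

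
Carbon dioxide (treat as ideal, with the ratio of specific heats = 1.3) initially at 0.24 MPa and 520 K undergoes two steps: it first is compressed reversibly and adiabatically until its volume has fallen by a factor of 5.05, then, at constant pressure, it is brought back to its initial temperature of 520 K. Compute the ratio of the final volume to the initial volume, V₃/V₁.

V₃/V₁ ≈ 0.122

Adiabatic step: V₂/V₁ = 0.198; T₂ = T₁·5.05^(0.3) = 845.3 K.
Isobaric step: V₃/V₂ = T₃/T₂ = 520/845.3.
V₃/V₁ = (V₂/V₁)(V₃/V₂) = 0.198 × (520/845.3) = 0.1218.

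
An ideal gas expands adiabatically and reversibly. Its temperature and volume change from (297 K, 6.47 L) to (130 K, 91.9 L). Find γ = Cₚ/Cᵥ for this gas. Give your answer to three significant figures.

γ ≈ 1.31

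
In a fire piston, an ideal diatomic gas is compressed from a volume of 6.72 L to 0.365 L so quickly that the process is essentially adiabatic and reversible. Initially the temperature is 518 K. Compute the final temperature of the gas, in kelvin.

T₂ ≈ 1660 K

For a reversible adiabat TV^(γ−1) is constant, so T₂ = T₁ (V₁/V₂)^(γ−1).
For a diatomic ideal gas γ = 7/5, so γ−1 = 2/5.
T₂ = 518 × (6.72/0.365)^(2/5) = 1661 K.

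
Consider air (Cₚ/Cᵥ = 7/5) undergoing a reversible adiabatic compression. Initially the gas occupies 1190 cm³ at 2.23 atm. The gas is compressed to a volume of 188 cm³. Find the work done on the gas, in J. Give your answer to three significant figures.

P₂ = P₁(V₁/V₂)^γ = 2.23×(1190/188)^(7/5) = 29.53 atm.
For a reversible adiabat, W_by_gas = (P₁V₁ − P₂V₂)/(γ−1).
W_by = (226000×0.00119 − 2.992×10^6×0.000188) / (2/5) = -734 J.
W_on_gas = −W_by = 734 J.

W ≈ 734 J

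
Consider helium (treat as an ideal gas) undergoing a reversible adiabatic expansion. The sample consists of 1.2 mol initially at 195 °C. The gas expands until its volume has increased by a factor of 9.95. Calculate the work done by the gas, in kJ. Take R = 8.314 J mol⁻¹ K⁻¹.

W ≈ 5.49 kJ

Adiabatic: T₁V₁^(γ−1) = T₂V₂^(γ−1) ⇒ T₂ = T₁ (V₁/V₂)^(γ−1).
γ = 5/3 for a monatomic ideal gas, so γ−1 = 2/3.
T₁ = 195 °C = 468.1 K.
T₂ = 468.1 × (1/9.95)^(2/3) = 101.2 K.
Q = 0, so ΔU = W_on_gas = nCᵥΔT with Cᵥ = R/(γ−1) = 12.47 J/(mol·K).
ΔU = 1.2 × 12.47 × (101.2 − 468.1) = -5492 J.
Work done by the gas = −ΔU = 5492 J.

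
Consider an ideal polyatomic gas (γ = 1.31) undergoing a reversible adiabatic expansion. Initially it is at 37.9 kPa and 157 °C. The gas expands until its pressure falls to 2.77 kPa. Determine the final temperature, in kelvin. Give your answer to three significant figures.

T₂ ≈ 232 K

Along an adiabat T P^((1−γ)/γ) is constant, so T₂ = T₁ (P₂/P₁)^((γ−1)/γ).
T₁ = 157 °C = 430.1 K.
T₂ = 430.1 × (2.77/37.9)^(0.237) = 231.6 K.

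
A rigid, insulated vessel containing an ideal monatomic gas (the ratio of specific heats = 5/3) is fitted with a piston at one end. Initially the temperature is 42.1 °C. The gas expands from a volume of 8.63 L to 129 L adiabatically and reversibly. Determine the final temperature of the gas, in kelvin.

T₂ ≈ 52.0 K

For a reversible adiabat TV^(γ−1) is constant, so T₂ = T₁ (V₁/V₂)^(γ−1).
T₁ = 42.1 °C = 315.2 K.
T₂ = 315.2 × (8.63/129)^(2/3) = 51.95 K.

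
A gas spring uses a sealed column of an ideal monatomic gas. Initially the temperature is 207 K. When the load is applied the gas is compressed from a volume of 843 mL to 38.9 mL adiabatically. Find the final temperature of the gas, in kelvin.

T₂ ≈ 1610 K

For a reversible adiabat TV^(γ−1) is constant, so T₂ = T₁ (V₁/V₂)^(γ−1).
For a monatomic ideal gas γ = 5/3, so γ−1 = 2/3.
T₂ = 207 × (843/38.9)^(2/3) = 1609 K.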